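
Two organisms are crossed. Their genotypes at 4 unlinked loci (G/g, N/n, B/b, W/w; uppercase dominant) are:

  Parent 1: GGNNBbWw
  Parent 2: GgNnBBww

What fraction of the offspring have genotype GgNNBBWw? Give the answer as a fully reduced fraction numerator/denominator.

GGNNBbWw gametes: GNBW×4, GNBw×4, GNbW×4, GNbw×4
GgNnBBww gametes: GNBw×4, GnBw×4, gNBw×4, gnBw×4
GGNNBbWw×GgNnBBww grid (16·16=256): GGNNBBWw=16 GGNNBBww=16 GGNNBbWw=16 GGNNBbww=16 GGNnBBWw=16 GGNnBBww=16 GGNnBbWw=16 GGNnBbww=16 GgNNBBWw=16 GgNNBBww=16 GgNNBbWw=16 GgNNBbww=16 GgNnBBWw=16 GgNnBBww=16 GgNnBbWw=16 GgNnBbww=16
GgNNBBWw hits 16/256; gcd=16; 16÷16/256÷16 = 1/16

P(GgNNBBWw) = 1/16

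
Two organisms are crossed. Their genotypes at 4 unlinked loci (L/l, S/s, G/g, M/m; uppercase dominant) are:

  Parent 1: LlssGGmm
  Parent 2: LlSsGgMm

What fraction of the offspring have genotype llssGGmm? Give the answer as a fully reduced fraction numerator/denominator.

LlssGGmm gametes: LsGm×8, lsGm×8
LlSsGgMm gametes: LSGM×1, LSGm×1, LSgM×1, LSgm×1, LsGM×1, LsGm×1, LsgM×1, Lsgm×1, lSGM×1, lSGm×1, lSgM×1, lSgm×1, lsGM×1, lsGm×1, lsgM×1, lsgm×1
LlssGGmm×LlSsGgMm grid (16·16=256): LLSsGGMm=8 LLSsGGmm=8 LLSsGgMm=8 LLSsGgmm=8 LLssGGMm=8 LLssGGmm=8 LLssGgMm=8 LLssGgmm=8 LlSsGGMm=16 LlSsGGmm=16 LlSsGgMm=16 LlSsGgmm=16 LlssGGMm=16 LlssGGmm=16 LlssGgMm=16 LlssGgmm=16 llSsGGMm=8 llSsGGmm=8 llSsGgMm=8 llSsGgmm=8 llssGGMm=8 llssGGmm=8 llssGgMm=8 llssGgmm=8
llssGGmm hits 8/256; gcd=8; 8÷8/256÷8 = 1/32

P(llssGGmm) = 1/32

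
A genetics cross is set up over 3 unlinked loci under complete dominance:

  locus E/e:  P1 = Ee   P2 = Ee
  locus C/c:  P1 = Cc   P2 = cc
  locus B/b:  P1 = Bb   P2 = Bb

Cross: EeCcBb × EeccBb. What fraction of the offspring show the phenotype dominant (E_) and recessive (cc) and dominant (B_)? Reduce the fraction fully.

P(E_ cc B_) = 9/32

EeCcBb gametes: ECB×1, ECb×1, EcB×1, Ecb×1, eCB×1, eCb×1, ecB×1, ecb×1
EeccBb gametes: EcB×2, Ecb×2, ecB×2, ecb×2
EeCcBb×EeccBb grid (8·8=64): EECcBB=2 EECcBb=4 EECcbb=2 EEccBB=2 EEccBb=4 EEccbb=2 EeCcBB=4 EeCcBb=8 EeCcbb=4 EeccBB=4 EeccBb=8 Eeccbb=4 eeCcBB=2 eeCcBb=4 eeCcbb=2 eeccBB=2 eeccBb=4 eeccbb=2
E_ cc B_ hits 18/64; gcd=2; 18÷2/64÷2 = 9/32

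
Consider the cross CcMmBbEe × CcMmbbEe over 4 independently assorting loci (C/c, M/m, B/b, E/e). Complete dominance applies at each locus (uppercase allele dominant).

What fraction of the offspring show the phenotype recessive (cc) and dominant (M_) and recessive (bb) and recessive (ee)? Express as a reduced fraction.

P(cc M_ bb ee) = 3/128

CcMmBbEe gametes: CMBE×1, CMBe×1, CMbE×1, CMbe×1, CmBE×1, CmBe×1, CmbE×1, Cmbe×1, cMBE×1, cMBe×1, cMbE×1, cMbe×1, cmBE×1, cmBe×1, cmbE×1, cmbe×1
CcMmbbEe gametes: CMbE×2, CMbe×2, CmbE×2, Cmbe×2, cMbE×2, cMbe×2, cmbE×2, cmbe×2
CcMmBbEe×CcMmbbEe grid (16·16=256): CCMMBbEE=2 CCMMBbEe=4 CCMMBbee=2 CCMMbbEE=2 CCMMbbEe=4 CCMMbbee=2 CCMmBbEE=4 CCMmBbEe=8 CCMmBbee=4 CCMmbbEE=4 CCMmbbEe=8 CCMmbbee=4 CCmmBbEE=2 CCmmBbEe=4 CCmmBbee=2 CCmmbbEE=2 CCmmbbEe=4 CCmmbbee=2 CcMMBbEE=4 CcMMBbEe=8 CcMMBbee=4 CcMMbbEE=4 CcMMbbEe=8 CcMMbbee=4 CcMmBbEE=8 CcMmBbEe=16 CcMmBbee=8 CcMmbbEE=8 CcMmbbEe=16 CcMmbbee=8 CcmmBbEE=4 CcmmBbEe=8 CcmmBbee=4 CcmmbbEE=4 CcmmbbEe=8 Ccmmbbee=4 ccMMBbEE=2 ccMMBbEe=4 ccMMBbee=2 ccMMbbEE=2 ccMMbbEe=4 ccMMbbee=2 ccMmBbEE=4 ccMmBbEe=8 ccMmBbee=4 ccMmbbEE=4 ccMmbbEe=8 ccMmbbee=4 ccmmBbEE=2 ccmmBbEe=4 ccmmBbee=2 ccmmbbEE=2 ccmmbbEe=4 ccmmbbee=2
cc M_ bb ee hits 6/256; gcd=2; 6÷2/256÷2 = 3/128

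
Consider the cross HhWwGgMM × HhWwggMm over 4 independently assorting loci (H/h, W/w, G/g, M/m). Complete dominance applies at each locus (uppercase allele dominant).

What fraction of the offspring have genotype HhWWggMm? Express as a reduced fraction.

HhWwGgMM gametes: HWGM×2, HWgM×2, HwGM×2, HwgM×2, hWGM×2, hWgM×2, hwGM×2, hwgM×2
HhWwggMm gametes: HWgM×2, HWgm×2, HwgM×2, Hwgm×2, hWgM×2, hWgm×2, hwgM×2, hwgm×2
HhWwGgMM×HhWwggMm grid (16·16=256): HHWWGgMM=4 HHWWGgMm=4 HHWWggMM=4 HHWWggMm=4 HHWwGgMM=8 HHWwGgMm=8 HHWwggMM=8 HHWwggMm=8 HHwwGgMM=4 HHwwGgMm=4 HHwwggMM=4 HHwwggMm=4 HhWWGgMM=8 HhWWGgMm=8 HhWWggMM=8 HhWWggMm=8 HhWwGgMM=16 HhWwGgMm=16 HhWwggMM=16 HhWwggMm=16 HhwwGgMM=8 HhwwGgMm=8 HhwwggMM=8 HhwwggMm=8 hhWWGgMM=4 hhWWGgMm=4 hhWWggMM=4 hhWWggMm=4 hhWwGgMM=8 hhWwGgMm=8 hhWwggMM=8 hhWwggMm=8 hhwwGgMM=4 hhwwGgMm=4 hhwwggMM=4 hhwwggMm=4
HhWWggMm hits 8/256; gcd=8; 8÷8/256÷8 = 1/32

P(HhWWggMm) = 1/32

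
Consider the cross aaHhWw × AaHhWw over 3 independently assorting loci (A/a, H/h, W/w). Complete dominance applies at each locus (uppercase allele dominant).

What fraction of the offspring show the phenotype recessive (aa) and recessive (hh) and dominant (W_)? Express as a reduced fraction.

P(aa hh W_) = 3/32

aaHhWw gametes: aHW×2, aHw×2, ahW×2, ahw×2
AaHhWw gametes: AHW×1, AHw×1, AhW×1, Ahw×1, aHW×1, aHw×1, ahW×1, ahw×1
aaHhWw×AaHhWw grid (8·8=64): AaHHWW=2 AaHHWw=4 AaHHww=2 AaHhWW=4 AaHhWw=8 AaHhww=4 AahhWW=2 AahhWw=4 Aahhww=2 aaHHWW=2 aaHHWw=4 aaHHww=2 aaHhWW=4 aaHhWw=8 aaHhww=4 aahhWW=2 aahhWw=4 aahhww=2
aa hh W_ hits 6/64; gcd=2; 6÷2/64÷2 = 3/32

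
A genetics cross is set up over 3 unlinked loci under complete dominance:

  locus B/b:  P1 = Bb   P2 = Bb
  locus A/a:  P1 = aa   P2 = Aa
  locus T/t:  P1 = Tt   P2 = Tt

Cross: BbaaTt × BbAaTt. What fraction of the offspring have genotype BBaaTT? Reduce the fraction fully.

P(BBaaTT) = 1/32

BbaaTt gametes: BaT×2, Bat×2, baT×2, bat×2
BbAaTt gametes: BAT×1, BAt×1, BaT×1, Bat×1, bAT×1, bAt×1, baT×1, bat×1
BbaaTt×BbAaTt grid (8·8=64): BBAaTT=2 BBAaTt=4 BBAatt=2 BBaaTT=2 BBaaTt=4 BBaatt=2 BbAaTT=4 BbAaTt=8 BbAatt=4 BbaaTT=4 BbaaTt=8 Bbaatt=4 bbAaTT=2 bbAaTt=4 bbAatt=2 bbaaTT=2 bbaaTt=4 bbaatt=2
BBaaTT hits 2/64; gcd=2; 2÷2/64÷2 = 1/32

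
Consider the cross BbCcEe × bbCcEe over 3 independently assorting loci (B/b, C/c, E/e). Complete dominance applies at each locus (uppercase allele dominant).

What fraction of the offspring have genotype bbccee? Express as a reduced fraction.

BbCcEe gametes: BCE×1, BCe×1, BcE×1, Bce×1, bCE×1, bCe×1, bcE×1, bce×1
bbCcEe gametes: bCE×2, bCe×2, bcE×2, bce×2
BbCcEe×bbCcEe grid (8·8=64): BbCCEE=2 BbCCEe=4 BbCCee=2 BbCcEE=4 BbCcEe=8 BbCcee=4 BbccEE=2 BbccEe=4 Bbccee=2 bbCCEE=2 bbCCEe=4 bbCCee=2 bbCcEE=4 bbCcEe=8 bbCcee=4 bbccEE=2 bbccEe=4 bbccee=2
bbccee hits 2/64; gcd=2; 2÷2/64÷2 = 1/32

P(bbccee) = 1/32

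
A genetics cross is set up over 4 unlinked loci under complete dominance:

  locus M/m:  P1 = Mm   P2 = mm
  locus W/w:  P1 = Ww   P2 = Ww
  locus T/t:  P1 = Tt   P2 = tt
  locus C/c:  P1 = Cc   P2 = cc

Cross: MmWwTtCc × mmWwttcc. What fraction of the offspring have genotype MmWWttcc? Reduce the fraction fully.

MmWwTtCc gametes: MWTC×1, MWTc×1, MWtC×1, MWtc×1, MwTC×1, MwTc×1, MwtC×1, Mwtc×1, mWTC×1, mWTc×1, mWtC×1, mWtc×1, mwTC×1, mwTc×1, mwtC×1, mwtc×1
mmWwttcc gametes: mWtc×8, mwtc×8
MmWwTtCc×mmWwttcc grid (16·16=256): MmWWTtCc=8 MmWWTtcc=8 MmWWttCc=8 MmWWttcc=8 MmWwTtCc=16 MmWwTtcc=16 MmWwttCc=16 MmWwttcc=16 MmwwTtCc=8 MmwwTtcc=8 MmwwttCc=8 Mmwwttcc=8 mmWWTtCc=8 mmWWTtcc=8 mmWWttCc=8 mmWWttcc=8 mmWwTtCc=16 mmWwTtcc=16 mmWwttCc=16 mmWwttcc=16 mmwwTtCc=8 mmwwTtcc=8 mmwwttCc=8 mmwwttcc=8
MmWWttcc hits 8/256; gcd=8; 8÷8/256÷8 = 1/32

P(MmWWttcc) = 1/32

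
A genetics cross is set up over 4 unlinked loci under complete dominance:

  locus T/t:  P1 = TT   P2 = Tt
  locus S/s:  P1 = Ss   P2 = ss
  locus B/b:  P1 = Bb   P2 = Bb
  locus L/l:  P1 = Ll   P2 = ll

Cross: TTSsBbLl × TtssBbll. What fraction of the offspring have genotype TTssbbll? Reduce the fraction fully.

TTSsBbLl gametes: TSBL×2, TSBl×2, TSbL×2, TSbl×2, TsBL×2, TsBl×2, TsbL×2, Tsbl×2
TtssBbll gametes: TsBl×4, Tsbl×4, tsBl×4, tsbl×4
TTSsBbLl×TtssBbll grid (16·16=256): TTSsBBLl=8 TTSsBBll=8 TTSsBbLl=16 TTSsBbll=16 TTSsbbLl=8 TTSsbbll=8 TTssBBLl=8 TTssBBll=8 TTssBbLl=16 TTssBbll=16 TTssbbLl=8 TTssbbll=8 TtSsBBLl=8 TtSsBBll=8 TtSsBbLl=16 TtSsBbll=16 TtSsbbLl=8 TtSsbbll=8 TtssBBLl=8 TtssBBll=8 TtssBbLl=16 TtssBbll=16 TtssbbLl=8 Ttssbbll=8
TTssbbll hits 8/256; gcd=8; 8÷8/256÷8 = 1/32

P(TTssbbll) = 1/32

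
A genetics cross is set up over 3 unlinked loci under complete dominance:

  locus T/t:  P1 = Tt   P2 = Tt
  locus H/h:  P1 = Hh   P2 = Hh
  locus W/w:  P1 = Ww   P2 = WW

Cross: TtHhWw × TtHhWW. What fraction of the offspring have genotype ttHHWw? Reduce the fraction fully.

P(ttHHWw) = 1/32

TtHhWw gametes: THW×1, THw×1, ThW×1, Thw×1, tHW×1, tHw×1, thW×1, thw×1
TtHhWW gametes: THW×2, ThW×2, tHW×2, thW×2
TtHhWw×TtHhWW grid (8·8=64): TTHHWW=2 TTHHWw=2 TTHhWW=4 TTHhWw=4 TThhWW=2 TThhWw=2 TtHHWW=4 TtHHWw=4 TtHhWW=8 TtHhWw=8 TthhWW=4 TthhWw=4 ttHHWW=2 ttHHWw=2 ttHhWW=4 ttHhWw=4 tthhWW=2 tthhWw=2
ttHHWw hits 2/64; gcd=2; 2÷2/64÷2 = 1/32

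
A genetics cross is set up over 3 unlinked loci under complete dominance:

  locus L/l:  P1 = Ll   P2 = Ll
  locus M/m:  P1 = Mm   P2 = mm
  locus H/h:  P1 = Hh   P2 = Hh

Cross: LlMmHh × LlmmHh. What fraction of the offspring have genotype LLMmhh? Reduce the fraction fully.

P(LLMmhh) = 1/32

LlMmHh gametes: LMH×1, LMh×1, LmH×1, Lmh×1, lMH×1, lMh×1, lmH×1, lmh×1
LlmmHh gametes: LmH×2, Lmh×2, lmH×2, lmh×2
LlMmHh×LlmmHh grid (8·8=64): LLMmHH=2 LLMmHh=4 LLMmhh=2 LLmmHH=2 LLmmHh=4 LLmmhh=2 LlMmHH=4 LlMmHh=8 LlMmhh=4 LlmmHH=4 LlmmHh=8 Llmmhh=4 llMmHH=2 llMmHh=4 llMmhh=2 llmmHH=2 llmmHh=4 llmmhh=2
LLMmhh hits 2/64; gcd=2; 2÷2/64÷2 = 1/32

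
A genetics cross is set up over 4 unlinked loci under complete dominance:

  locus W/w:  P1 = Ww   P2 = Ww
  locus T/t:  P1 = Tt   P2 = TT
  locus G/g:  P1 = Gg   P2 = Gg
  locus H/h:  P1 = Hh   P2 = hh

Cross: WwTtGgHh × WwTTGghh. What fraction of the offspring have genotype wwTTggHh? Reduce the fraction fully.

WwTtGgHh gametes: WTGH×1, WTGh×1, WTgH×1, WTgh×1, WtGH×1, WtGh×1, WtgH×1, Wtgh×1, wTGH×1, wTGh×1, wTgH×1, wTgh×1, wtGH×1, wtGh×1, wtgH×1, wtgh×1
WwTTGghh gametes: WTGh×4, WTgh×4, wTGh×4, wTgh×4
WwTtGgHh×WwTTGghh grid (16·16=256): WWTTGGHh=4 WWTTGGhh=4 WWTTGgHh=8 WWTTGghh=8 WWTTggHh=4 WWTTgghh=4 WWTtGGHh=4 WWTtGGhh=4 WWTtGgHh=8 WWTtGghh=8 WWTtggHh=4 WWTtgghh=4 WwTTGGHh=8 WwTTGGhh=8 WwTTGgHh=16 WwTTGghh=16 WwTTggHh=8 WwTTgghh=8 WwTtGGHh=8 WwTtGGhh=8 WwTtGgHh=16 WwTtGghh=16 WwTtggHh=8 WwTtgghh=8 wwTTGGHh=4 wwTTGGhh=4 wwTTGgHh=8 wwTTGghh=8 wwTTggHh=4 wwTTgghh=4 wwTtGGHh=4 wwTtGGhh=4 wwTtGgHh=8 wwTtGghh=8 wwTtggHh=4 wwTtgghh=4
wwTTggHh hits 4/256; gcd=4; 4÷4/256÷4 = 1/64

P(wwTTggHh) = 1/64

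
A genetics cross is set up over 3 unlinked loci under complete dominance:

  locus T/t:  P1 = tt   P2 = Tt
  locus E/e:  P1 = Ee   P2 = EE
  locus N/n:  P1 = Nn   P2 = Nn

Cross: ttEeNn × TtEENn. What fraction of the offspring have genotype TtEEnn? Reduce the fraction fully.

ttEeNn gametes: tEN×2, tEn×2, teN×2, ten×2
TtEENn gametes: TEN×2, TEn×2, tEN×2, tEn×2
ttEeNn×TtEENn grid (8·8=64): TtEENN=4 TtEENn=8 TtEEnn=4 TtEeNN=4 TtEeNn=8 TtEenn=4 ttEENN=4 ttEENn=8 ttEEnn=4 ttEeNN=4 ttEeNn=8 ttEenn=4
TtEEnn hits 4/64; gcd=4; 4÷4/64÷4 = 1/16

P(TtEEnn) = 1/16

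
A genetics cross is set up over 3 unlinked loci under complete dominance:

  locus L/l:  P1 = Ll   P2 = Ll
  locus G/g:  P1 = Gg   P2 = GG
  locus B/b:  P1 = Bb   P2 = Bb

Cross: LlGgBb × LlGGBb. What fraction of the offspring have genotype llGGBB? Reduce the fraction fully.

LlGgBb gametes: LGB×1, LGb×1, LgB×1, Lgb×1, lGB×1, lGb×1, lgB×1, lgb×1
LlGGBb gametes: LGB×2, LGb×2, lGB×2, lGb×2
LlGgBb×LlGGBb grid (8·8=64): LLGGBB=2 LLGGBb=4 LLGGbb=2 LLGgBB=2 LLGgBb=4 LLGgbb=2 LlGGBB=4 LlGGBb=8 LlGGbb=4 LlGgBB=4 LlGgBb=8 LlGgbb=4 llGGBB=2 llGGBb=4 llGGbb=2 llGgBB=2 llGgBb=4 llGgbb=2
llGGBB hits 2/64; gcd=2; 2÷2/64÷2 = 1/32

P(llGGBB) = 1/32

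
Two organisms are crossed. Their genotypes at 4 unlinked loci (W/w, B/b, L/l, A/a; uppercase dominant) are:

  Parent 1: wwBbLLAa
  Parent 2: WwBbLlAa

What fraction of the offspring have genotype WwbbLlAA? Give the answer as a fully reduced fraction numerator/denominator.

P(WwbbLlAA) = 1/64

wwBbLLAa gametes: wBLA×4, wBLa×4, wbLA×4, wbLa×4
WwBbLlAa gametes: WBLA×1, WBLa×1, WBlA×1, WBla×1, WbLA×1, WbLa×1, WblA×1, Wbla×1, wBLA×1, wBLa×1, wBlA×1, wBla×1, wbLA×1, wbLa×1, wblA×1, wbla×1
wwBbLLAa×WwBbLlAa grid (16·16=256): WwBBLLAA=4 WwBBLLAa=8 WwBBLLaa=4 WwBBLlAA=4 WwBBLlAa=8 WwBBLlaa=4 WwBbLLAA=8 WwBbLLAa=16 WwBbLLaa=8 WwBbLlAA=8 WwBbLlAa=16 WwBbLlaa=8 WwbbLLAA=4 WwbbLLAa=8 WwbbLLaa=4 WwbbLlAA=4 WwbbLlAa=8 WwbbLlaa=4 wwBBLLAA=4 wwBBLLAa=8 wwBBLLaa=4 wwBBLlAA=4 wwBBLlAa=8 wwBBLlaa=4 wwBbLLAA=8 wwBbLLAa=16 wwBbLLaa=8 wwBbLlAA=8 wwBbLlAa=16 wwBbLlaa=8 wwbbLLAA=4 wwbbLLAa=8 wwbbLLaa=4 wwbbLlAA=4 wwbbLlAa=8 wwbbLlaa=4
WwbbLlAA hits 4/256; gcd=4; 4÷4/256÷4 = 1/64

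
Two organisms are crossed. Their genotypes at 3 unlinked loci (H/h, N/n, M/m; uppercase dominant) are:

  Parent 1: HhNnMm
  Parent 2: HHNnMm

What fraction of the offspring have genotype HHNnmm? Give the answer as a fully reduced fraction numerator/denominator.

P(HHNnmm) = 1/16

HhNnMm gametes: HNM×1, HNm×1, HnM×1, Hnm×1, hNM×1, hNm×1, hnM×1, hnm×1
HHNnMm gametes: HNM×2, HNm×2, HnM×2, Hnm×2
HhNnMm×HHNnMm grid (8·8=64): HHNNMM=2 HHNNMm=4 HHNNmm=2 HHNnMM=4 HHNnMm=8 HHNnmm=4 HHnnMM=2 HHnnMm=4 HHnnmm=2 HhNNMM=2 HhNNMm=4 HhNNmm=2 HhNnMM=4 HhNnMm=8 HhNnmm=4 HhnnMM=2 HhnnMm=4 Hhnnmm=2
HHNnmm hits 4/64; gcd=4; 4÷4/64÷4 = 1/16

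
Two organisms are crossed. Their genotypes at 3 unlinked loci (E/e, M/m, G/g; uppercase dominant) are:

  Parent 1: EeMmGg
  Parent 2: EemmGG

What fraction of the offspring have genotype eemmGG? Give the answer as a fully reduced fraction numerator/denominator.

EeMmGg gametes: EMG×1, EMg×1, EmG×1, Emg×1, eMG×1, eMg×1, emG×1, emg×1
EemmGG gametes: EmG×4, emG×4
EeMmGg×EemmGG grid (8·8=64): EEMmGG=4 EEMmGg=4 EEmmGG=4 EEmmGg=4 EeMmGG=8 EeMmGg=8 EemmGG=8 EemmGg=8 eeMmGG=4 eeMmGg=4 eemmGG=4 eemmGg=4
eemmGG hits 4/64; gcd=4; 4÷4/64÷4 = 1/16

P(eemmGG) = 1/16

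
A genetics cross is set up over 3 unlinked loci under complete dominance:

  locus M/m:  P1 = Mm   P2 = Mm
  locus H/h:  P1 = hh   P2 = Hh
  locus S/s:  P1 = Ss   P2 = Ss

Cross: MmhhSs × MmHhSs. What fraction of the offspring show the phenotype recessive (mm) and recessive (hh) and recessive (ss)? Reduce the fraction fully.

MmhhSs gametes: MhS×2, Mhs×2, mhS×2, mhs×2
MmHhSs gametes: MHS×1, MHs×1, MhS×1, Mhs×1, mHS×1, mHs×1, mhS×1, mhs×1
MmhhSs×MmHhSs grid (8·8=64): MMHhSS=2 MMHhSs=4 MMHhss=2 MMhhSS=2 MMhhSs=4 MMhhss=2 MmHhSS=4 MmHhSs=8 MmHhss=4 MmhhSS=4 MmhhSs=8 Mmhhss=4 mmHhSS=2 mmHhSs=4 mmHhss=2 mmhhSS=2 mmhhSs=4 mmhhss=2
mm hh ss hits 2/64; gcd=2; 2÷2/64÷2 = 1/32

P(mm hh ss) = 1/32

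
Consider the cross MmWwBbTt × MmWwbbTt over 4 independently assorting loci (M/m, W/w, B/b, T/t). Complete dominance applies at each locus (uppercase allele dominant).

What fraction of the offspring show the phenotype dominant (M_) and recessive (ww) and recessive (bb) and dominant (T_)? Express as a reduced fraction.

MmWwBbTt gametes: MWBT×1, MWBt×1, MWbT×1, MWbt×1, MwBT×1, MwBt×1, MwbT×1, Mwbt×1, mWBT×1, mWBt×1, mWbT×1, mWbt×1, mwBT×1, mwBt×1, mwbT×1, mwbt×1
MmWwbbTt gametes: MWbT×2, MWbt×2, MwbT×2, Mwbt×2, mWbT×2, mWbt×2, mwbT×2, mwbt×2
MmWwBbTt×MmWwbbTt grid (16·16=256): MMWWBbTT=2 MMWWBbTt=4 MMWWBbtt=2 MMWWbbTT=2 MMWWbbTt=4 MMWWbbtt=2 MMWwBbTT=4 MMWwBbTt=8 MMWwBbtt=4 MMWwbbTT=4 MMWwbbTt=8 MMWwbbtt=4 MMwwBbTT=2 MMwwBbTt=4 MMwwBbtt=2 MMwwbbTT=2 MMwwbbTt=4 MMwwbbtt=2 MmWWBbTT=4 MmWWBbTt=8 MmWWBbtt=4 MmWWbbTT=4 MmWWbbTt=8 MmWWbbtt=4 MmWwBbTT=8 MmWwBbTt=16 MmWwBbtt=8 MmWwbbTT=8 MmWwbbTt=16 MmWwbbtt=8 MmwwBbTT=4 MmwwBbTt=8 MmwwBbtt=4 MmwwbbTT=4 MmwwbbTt=8 Mmwwbbtt=4 mmWWBbTT=2 mmWWBbTt=4 mmWWBbtt=2 mmWWbbTT=2 mmWWbbTt=4 mmWWbbtt=2 mmWwBbTT=4 mmWwBbTt=8 mmWwBbtt=4 mmWwbbTT=4 mmWwbbTt=8 mmWwbbtt=4 mmwwBbTT=2 mmwwBbTt=4 mmwwBbtt=2 mmwwbbTT=2 mmwwbbTt=4 mmwwbbtt=2
M_ ww bb T_ hits 18/256; gcd=2; 18÷2/256÷2 = 9/128

P(M_ ww bb T_) = 9/128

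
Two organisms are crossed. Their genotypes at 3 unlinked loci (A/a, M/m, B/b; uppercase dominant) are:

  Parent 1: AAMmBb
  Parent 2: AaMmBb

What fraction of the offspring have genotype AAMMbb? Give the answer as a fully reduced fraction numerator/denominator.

AAMmBb gametes: AMB×2, AMb×2, AmB×2, Amb×2
AaMmBb gametes: AMB×1, AMb×1, AmB×1, Amb×1, aMB×1, aMb×1, amB×1, amb×1
AAMmBb×AaMmBb grid (8·8=64): AAMMBB=2 AAMMBb=4 AAMMbb=2 AAMmBB=4 AAMmBb=8 AAMmbb=4 AAmmBB=2 AAmmBb=4 AAmmbb=2 AaMMBB=2 AaMMBb=4 AaMMbb=2 AaMmBB=4 AaMmBb=8 AaMmbb=4 AammBB=2 AammBb=4 Aammbb=2
AAMMbb hits 2/64; gcd=2; 2÷2/64÷2 = 1/32

P(AAMMbb) = 1/32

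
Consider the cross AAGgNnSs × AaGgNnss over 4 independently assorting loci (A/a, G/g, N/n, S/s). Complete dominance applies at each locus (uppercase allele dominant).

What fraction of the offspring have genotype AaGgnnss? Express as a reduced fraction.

P(AaGgnnss) = 1/32

AAGgNnSs gametes: AGNS×2, AGNs×2, AGnS×2, AGns×2, AgNS×2, AgNs×2, AgnS×2, Agns×2
AaGgNnss gametes: AGNs×2, AGns×2, AgNs×2, Agns×2, aGNs×2, aGns×2, agNs×2, agns×2
AAGgNnSs×AaGgNnss grid (16·16=256): AAGGNNSs=4 AAGGNNss=4 AAGGNnSs=8 AAGGNnss=8 AAGGnnSs=4 AAGGnnss=4 AAGgNNSs=8 AAGgNNss=8 AAGgNnSs=16 AAGgNnss=16 AAGgnnSs=8 AAGgnnss=8 AAggNNSs=4 AAggNNss=4 AAggNnSs=8 AAggNnss=8 AAggnnSs=4 AAggnnss=4 AaGGNNSs=4 AaGGNNss=4 AaGGNnSs=8 AaGGNnss=8 AaGGnnSs=4 AaGGnnss=4 AaGgNNSs=8 AaGgNNss=8 AaGgNnSs=16 AaGgNnss=16 AaGgnnSs=8 AaGgnnss=8 AaggNNSs=4 AaggNNss=4 AaggNnSs=8 AaggNnss=8 AaggnnSs=4 Aaggnnss=4
AaGgnnss hits 8/256; gcd=8; 8÷8/256÷8 = 1/32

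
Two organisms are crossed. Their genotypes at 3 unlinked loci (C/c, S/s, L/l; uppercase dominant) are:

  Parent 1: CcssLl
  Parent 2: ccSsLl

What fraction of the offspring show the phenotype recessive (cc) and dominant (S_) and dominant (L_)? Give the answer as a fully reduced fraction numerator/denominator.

CcssLl gametes: CsL×2, Csl×2, csL×2, csl×2
ccSsLl gametes: cSL×2, cSl×2, csL×2, csl×2
CcssLl×ccSsLl grid (8·8=64): CcSsLL=4 CcSsLl=8 CcSsll=4 CcssLL=4 CcssLl=8 Ccssll=4 ccSsLL=4 ccSsLl=8 ccSsll=4 ccssLL=4 ccssLl=8 ccssll=4
cc S_ L_ hits 12/64; gcd=4; 12÷4/64÷4 = 3/16

P(cc S_ L_) = 3/16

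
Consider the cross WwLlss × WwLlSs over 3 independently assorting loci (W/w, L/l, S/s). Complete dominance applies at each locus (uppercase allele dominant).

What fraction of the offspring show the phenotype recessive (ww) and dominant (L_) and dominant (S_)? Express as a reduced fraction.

WwLlss gametes: WLs×2, Wls×2, wLs×2, wls×2
WwLlSs gametes: WLS×1, WLs×1, WlS×1, Wls×1, wLS×1, wLs×1, wlS×1, wls×1
WwLlss×WwLlSs grid (8·8=64): WWLLSs=2 WWLLss=2 WWLlSs=4 WWLlss=4 WWllSs=2 WWllss=2 WwLLSs=4 WwLLss=4 WwLlSs=8 WwLlss=8 WwllSs=4 Wwllss=4 wwLLSs=2 wwLLss=2 wwLlSs=4 wwLlss=4 wwllSs=2 wwllss=2
ww L_ S_ hits 6/64; gcd=2; 6÷2/64÷2 = 3/32

P(ww L_ S_) = 3/32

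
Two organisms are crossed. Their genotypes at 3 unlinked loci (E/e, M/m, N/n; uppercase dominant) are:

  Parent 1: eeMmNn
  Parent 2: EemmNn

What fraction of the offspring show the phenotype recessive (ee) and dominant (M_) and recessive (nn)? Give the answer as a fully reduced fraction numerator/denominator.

eeMmNn gametes: eMN×2, eMn×2, emN×2, emn×2
EemmNn gametes: EmN×2, Emn×2, emN×2, emn×2
eeMmNn×EemmNn grid (8·8=64): EeMmNN=4 EeMmNn=8 EeMmnn=4 EemmNN=4 EemmNn=8 Eemmnn=4 eeMmNN=4 eeMmNn=8 eeMmnn=4 eemmNN=4 eemmNn=8 eemmnn=4
ee M_ nn hits 4/64; gcd=4; 4÷4/64÷4 = 1/16

P(ee M_ nn) = 1/16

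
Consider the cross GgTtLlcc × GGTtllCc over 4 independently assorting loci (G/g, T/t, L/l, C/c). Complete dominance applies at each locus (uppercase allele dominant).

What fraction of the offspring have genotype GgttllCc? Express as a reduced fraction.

GgTtLlcc gametes: GTLc×2, GTlc×2, GtLc×2, Gtlc×2, gTLc×2, gTlc×2, gtLc×2, gtlc×2
GGTtllCc gametes: GTlC×4, GTlc×4, GtlC×4, Gtlc×4
GgTtLlcc×GGTtllCc grid (16·16=256): GGTTLlCc=8 GGTTLlcc=8 GGTTllCc=8 GGTTllcc=8 GGTtLlCc=16 GGTtLlcc=16 GGTtllCc=16 GGTtllcc=16 GGttLlCc=8 GGttLlcc=8 GGttllCc=8 GGttllcc=8 GgTTLlCc=8 GgTTLlcc=8 GgTTllCc=8 GgTTllcc=8 GgTtLlCc=16 GgTtLlcc=16 GgTtllCc=16 GgTtllcc=16 GgttLlCc=8 GgttLlcc=8 GgttllCc=8 Ggttllcc=8
GgttllCc hits 8/256; gcd=8; 8÷8/256÷8 = 1/32

P(GgttllCc) = 1/32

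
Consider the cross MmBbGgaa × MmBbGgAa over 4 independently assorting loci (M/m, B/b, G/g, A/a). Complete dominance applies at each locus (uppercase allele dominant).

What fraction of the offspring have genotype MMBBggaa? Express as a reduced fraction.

MmBbGgaa gametes: MBGa×2, MBga×2, MbGa×2, Mbga×2, mBGa×2, mBga×2, mbGa×2, mbga×2
MmBbGgAa gametes: MBGA×1, MBGa×1, MBgA×1, MBga×1, MbGA×1, MbGa×1, MbgA×1, Mbga×1, mBGA×1, mBGa×1, mBgA×1, mBga×1, mbGA×1, mbGa×1, mbgA×1, mbga×1
MmBbGgaa×MmBbGgAa grid (16·16=256): MMBBGGAa=2 MMBBGGaa=2 MMBBGgAa=4 MMBBGgaa=4 MMBBggAa=2 MMBBggaa=2 MMBbGGAa=4 MMBbGGaa=4 MMBbGgAa=8 MMBbGgaa=8 MMBbggAa=4 MMBbggaa=4 MMbbGGAa=2 MMbbGGaa=2 MMbbGgAa=4 MMbbGgaa=4 MMbbggAa=2 MMbbggaa=2 MmBBGGAa=4 MmBBGGaa=4 MmBBGgAa=8 MmBBGgaa=8 MmBBggAa=4 MmBBggaa=4 MmBbGGAa=8 MmBbGGaa=8 MmBbGgAa=16 MmBbGgaa=16 MmBbggAa=8 MmBbggaa=8 MmbbGGAa=4 MmbbGGaa=4 MmbbGgAa=8 MmbbGgaa=8 MmbbggAa=4 Mmbbggaa=4 mmBBGGAa=2 mmBBGGaa=2 mmBBGgAa=4 mmBBGgaa=4 mmBBggAa=2 mmBBggaa=2 mmBbGGAa=4 mmBbGGaa=4 mmBbGgAa=8 mmBbGgaa=8 mmBbggAa=4 mmBbggaa=4 mmbbGGAa=2 mmbbGGaa=2 mmbbGgAa=4 mmbbGgaa=4 mmbbggAa=2 mmbbggaa=2
MMBBggaa hits 2/256; gcd=2; 2÷2/256÷2 = 1/128

P(MMBBggaa) = 1/128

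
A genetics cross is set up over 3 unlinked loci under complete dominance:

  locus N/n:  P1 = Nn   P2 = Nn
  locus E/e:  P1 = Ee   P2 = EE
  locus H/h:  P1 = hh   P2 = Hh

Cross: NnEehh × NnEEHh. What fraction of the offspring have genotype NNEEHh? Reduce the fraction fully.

NnEehh gametes: NEh×2, Neh×2, nEh×2, neh×2
NnEEHh gametes: NEH×2, NEh×2, nEH×2, nEh×2
NnEehh×NnEEHh grid (8·8=64): NNEEHh=4 NNEEhh=4 NNEeHh=4 NNEehh=4 NnEEHh=8 NnEEhh=8 NnEeHh=8 NnEehh=8 nnEEHh=4 nnEEhh=4 nnEeHh=4 nnEehh=4
NNEEHh hits 4/64; gcd=4; 4÷4/64÷4 = 1/16

P(NNEEHh) = 1/16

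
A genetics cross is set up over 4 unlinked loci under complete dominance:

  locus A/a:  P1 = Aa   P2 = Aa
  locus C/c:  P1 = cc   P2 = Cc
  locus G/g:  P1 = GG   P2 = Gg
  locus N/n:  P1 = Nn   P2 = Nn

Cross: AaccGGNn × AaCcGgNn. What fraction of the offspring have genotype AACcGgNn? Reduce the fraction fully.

P(AACcGgNn) = 1/32

AaccGGNn gametes: AcGN×4, AcGn×4, acGN×4, acGn×4
AaCcGgNn gametes: ACGN×1, ACGn×1, ACgN×1, ACgn×1, AcGN×1, AcGn×1, AcgN×1, Acgn×1, aCGN×1, aCGn×1, aCgN×1, aCgn×1, acGN×1, acGn×1, acgN×1, acgn×1
AaccGGNn×AaCcGgNn grid (16·16=256): AACcGGNN=4 AACcGGNn=8 AACcGGnn=4 AACcGgNN=4 AACcGgNn=8 AACcGgnn=4 AAccGGNN=4 AAccGGNn=8 AAccGGnn=4 AAccGgNN=4 AAccGgNn=8 AAccGgnn=4 AaCcGGNN=8 AaCcGGNn=16 AaCcGGnn=8 AaCcGgNN=8 AaCcGgNn=16 AaCcGgnn=8 AaccGGNN=8 AaccGGNn=16 AaccGGnn=8 AaccGgNN=8 AaccGgNn=16 AaccGgnn=8 aaCcGGNN=4 aaCcGGNn=8 aaCcGGnn=4 aaCcGgNN=4 aaCcGgNn=8 aaCcGgnn=4 aaccGGNN=4 aaccGGNn=8 aaccGGnn=4 aaccGgNN=4 aaccGgNn=8 aaccGgnn=4
AACcGgNn hits 8/256; gcd=8; 8÷8/256÷8 = 1/32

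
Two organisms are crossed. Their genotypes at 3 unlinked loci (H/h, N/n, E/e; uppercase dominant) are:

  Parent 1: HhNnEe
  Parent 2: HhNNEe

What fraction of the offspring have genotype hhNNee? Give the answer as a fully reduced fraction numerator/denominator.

HhNnEe gametes: HNE×1, HNe×1, HnE×1, Hne×1, hNE×1, hNe×1, hnE×1, hne×1
HhNNEe gametes: HNE×2, HNe×2, hNE×2, hNe×2
HhNnEe×HhNNEe grid (8·8=64): HHNNEE=2 HHNNEe=4 HHNNee=2 HHNnEE=2 HHNnEe=4 HHNnee=2 HhNNEE=4 HhNNEe=8 HhNNee=4 HhNnEE=4 HhNnEe=8 HhNnee=4 hhNNEE=2 hhNNEe=4 hhNNee=2 hhNnEE=2 hhNnEe=4 hhNnee=2
hhNNee hits 2/64; gcd=2; 2÷2/64÷2 = 1/32

P(hhNNee) = 1/32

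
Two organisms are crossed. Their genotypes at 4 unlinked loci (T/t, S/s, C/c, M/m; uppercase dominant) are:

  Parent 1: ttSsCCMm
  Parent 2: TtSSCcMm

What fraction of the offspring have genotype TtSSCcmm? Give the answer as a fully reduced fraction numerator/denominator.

P(TtSSCcmm) = 1/32

ttSsCCMm gametes: tSCM×4, tSCm×4, tsCM×4, tsCm×4
TtSSCcMm gametes: TSCM×2, TSCm×2, TScM×2, TScm×2, tSCM×2, tSCm×2, tScM×2, tScm×2
ttSsCCMm×TtSSCcMm grid (16·16=256): TtSSCCMM=8 TtSSCCMm=16 TtSSCCmm=8 TtSSCcMM=8 TtSSCcMm=16 TtSSCcmm=8 TtSsCCMM=8 TtSsCCMm=16 TtSsCCmm=8 TtSsCcMM=8 TtSsCcMm=16 TtSsCcmm=8 ttSSCCMM=8 ttSSCCMm=16 ttSSCCmm=8 ttSSCcMM=8 ttSSCcMm=16 ttSSCcmm=8 ttSsCCMM=8 ttSsCCMm=16 ttSsCCmm=8 ttSsCcMM=8 ttSsCcMm=16 ttSsCcmm=8
TtSSCcmm hits 8/256; gcd=8; 8÷8/256÷8 = 1/32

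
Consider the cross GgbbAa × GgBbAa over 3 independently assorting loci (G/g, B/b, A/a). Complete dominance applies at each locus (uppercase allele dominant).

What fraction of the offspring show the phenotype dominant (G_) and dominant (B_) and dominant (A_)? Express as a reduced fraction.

GgbbAa gametes: GbA×2, Gba×2, gbA×2, gba×2
GgBbAa gametes: GBA×1, GBa×1, GbA×1, Gba×1, gBA×1, gBa×1, gbA×1, gba×1
GgbbAa×GgBbAa grid (8·8=64): GGBbAA=2 GGBbAa=4 GGBbaa=2 GGbbAA=2 GGbbAa=4 GGbbaa=2 GgBbAA=4 GgBbAa=8 GgBbaa=4 GgbbAA=4 GgbbAa=8 Ggbbaa=4 ggBbAA=2 ggBbAa=4 ggBbaa=2 ggbbAA=2 ggbbAa=4 ggbbaa=2
G_ B_ A_ hits 18/64; gcd=2; 18÷2/64÷2 = 9/32

P(G_ B_ A_) = 9/32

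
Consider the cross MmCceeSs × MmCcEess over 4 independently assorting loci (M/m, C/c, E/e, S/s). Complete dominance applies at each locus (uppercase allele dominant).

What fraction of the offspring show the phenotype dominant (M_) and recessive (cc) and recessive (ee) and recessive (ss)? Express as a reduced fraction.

MmCceeSs gametes: MCeS×2, MCes×2, MceS×2, Mces×2, mCeS×2, mCes×2, mceS×2, mces×2
MmCcEess gametes: MCEs×2, MCes×2, McEs×2, Mces×2, mCEs×2, mCes×2, mcEs×2, mces×2
MmCceeSs×MmCcEess grid (16·16=256): MMCCEeSs=4 MMCCEess=4 MMCCeeSs=4 MMCCeess=4 MMCcEeSs=8 MMCcEess=8 MMCceeSs=8 MMCceess=8 MMccEeSs=4 MMccEess=4 MMcceeSs=4 MMcceess=4 MmCCEeSs=8 MmCCEess=8 MmCCeeSs=8 MmCCeess=8 MmCcEeSs=16 MmCcEess=16 MmCceeSs=16 MmCceess=16 MmccEeSs=8 MmccEess=8 MmcceeSs=8 Mmcceess=8 mmCCEeSs=4 mmCCEess=4 mmCCeeSs=4 mmCCeess=4 mmCcEeSs=8 mmCcEess=8 mmCceeSs=8 mmCceess=8 mmccEeSs=4 mmccEess=4 mmcceeSs=4 mmcceess=4
M_ cc ee ss hits 12/256; gcd=4; 12÷4/256÷4 = 3/64

P(M_ cc ee ss) = 3/64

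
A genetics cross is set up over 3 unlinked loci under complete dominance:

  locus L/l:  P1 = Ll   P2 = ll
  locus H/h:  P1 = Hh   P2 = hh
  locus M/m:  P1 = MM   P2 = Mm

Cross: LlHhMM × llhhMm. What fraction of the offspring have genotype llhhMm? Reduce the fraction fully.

P(llhhMm) = 1/8

LlHhMM gametes: LHM×2, LhM×2, lHM×2, lhM×2
llhhMm gametes: lhM×4, lhm×4
LlHhMM×llhhMm grid (8·8=64): LlHhMM=8 LlHhMm=8 LlhhMM=8 LlhhMm=8 llHhMM=8 llHhMm=8 llhhMM=8 llhhMm=8
llhhMm hits 8/64; gcd=8; 8÷8/64÷8 = 1/8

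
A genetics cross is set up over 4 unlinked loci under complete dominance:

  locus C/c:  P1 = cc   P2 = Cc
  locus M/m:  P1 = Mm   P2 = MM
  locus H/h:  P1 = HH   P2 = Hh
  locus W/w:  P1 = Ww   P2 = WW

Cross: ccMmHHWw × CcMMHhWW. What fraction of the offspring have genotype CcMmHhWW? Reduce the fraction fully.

P(CcMmHhWW) = 1/16

ccMmHHWw gametes: cMHW×4, cMHw×4, cmHW×4, cmHw×4
CcMMHhWW gametes: CMHW×4, CMhW×4, cMHW×4, cMhW×4
ccMmHHWw×CcMMHhWW grid (16·16=256): CcMMHHWW=16 CcMMHHWw=16 CcMMHhWW=16 CcMMHhWw=16 CcMmHHWW=16 CcMmHHWw=16 CcMmHhWW=16 CcMmHhWw=16 ccMMHHWW=16 ccMMHHWw=16 ccMMHhWW=16 ccMMHhWw=16 ccMmHHWW=16 ccMmHHWw=16 ccMmHhWW=16 ccMmHhWw=16
CcMmHhWW hits 16/256; gcd=16; 16÷16/256÷16 = 1/16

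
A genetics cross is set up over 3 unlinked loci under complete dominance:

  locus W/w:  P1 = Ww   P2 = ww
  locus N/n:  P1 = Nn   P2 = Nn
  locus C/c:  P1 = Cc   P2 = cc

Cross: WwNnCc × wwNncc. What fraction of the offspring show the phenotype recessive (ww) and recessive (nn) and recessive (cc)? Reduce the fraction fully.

WwNnCc gametes: WNC×1, WNc×1, WnC×1, Wnc×1, wNC×1, wNc×1, wnC×1, wnc×1
wwNncc gametes: wNc×4, wnc×4
WwNnCc×wwNncc grid (8·8=64): WwNNCc=4 WwNNcc=4 WwNnCc=8 WwNncc=8 WwnnCc=4 Wwnncc=4 wwNNCc=4 wwNNcc=4 wwNnCc=8 wwNncc=8 wwnnCc=4 wwnncc=4
ww nn cc hits 4/64; gcd=4; 4÷4/64÷4 = 1/16

P(ww nn cc) = 1/16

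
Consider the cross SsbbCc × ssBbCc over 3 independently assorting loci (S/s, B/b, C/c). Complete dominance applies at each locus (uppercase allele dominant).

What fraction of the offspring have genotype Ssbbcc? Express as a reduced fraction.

SsbbCc gametes: SbC×2, Sbc×2, sbC×2, sbc×2
ssBbCc gametes: sBC×2, sBc×2, sbC×2, sbc×2
SsbbCc×ssBbCc grid (8·8=64): SsBbCC=4 SsBbCc=8 SsBbcc=4 SsbbCC=4 SsbbCc=8 Ssbbcc=4 ssBbCC=4 ssBbCc=8 ssBbcc=4 ssbbCC=4 ssbbCc=8 ssbbcc=4
Ssbbcc hits 4/64; gcd=4; 4÷4/64÷4 = 1/16

P(Ssbbcc) = 1/16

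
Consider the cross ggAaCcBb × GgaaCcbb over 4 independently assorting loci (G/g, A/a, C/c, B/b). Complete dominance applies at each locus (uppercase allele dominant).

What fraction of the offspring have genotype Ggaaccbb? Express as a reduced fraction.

ggAaCcBb gametes: gACB×2, gACb×2, gAcB×2, gAcb×2, gaCB×2, gaCb×2, gacB×2, gacb×2
GgaaCcbb gametes: GaCb×4, Gacb×4, gaCb×4, gacb×4
ggAaCcBb×GgaaCcbb grid (16·16=256): GgAaCCBb=8 GgAaCCbb=8 GgAaCcBb=16 GgAaCcbb=16 GgAaccBb=8 GgAaccbb=8 GgaaCCBb=8 GgaaCCbb=8 GgaaCcBb=16 GgaaCcbb=16 GgaaccBb=8 Ggaaccbb=8 ggAaCCBb=8 ggAaCCbb=8 ggAaCcBb=16 ggAaCcbb=16 ggAaccBb=8 ggAaccbb=8 ggaaCCBb=8 ggaaCCbb=8 ggaaCcBb=16 ggaaCcbb=16 ggaaccBb=8 ggaaccbb=8
Ggaaccbb hits 8/256; gcd=8; 8÷8/256÷8 = 1/32

P(Ggaaccbb) = 1/32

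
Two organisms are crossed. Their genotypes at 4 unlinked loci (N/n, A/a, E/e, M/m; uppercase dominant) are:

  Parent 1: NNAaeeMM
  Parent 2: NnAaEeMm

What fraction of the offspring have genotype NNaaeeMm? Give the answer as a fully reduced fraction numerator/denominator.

P(NNaaeeMm) = 1/32

NNAaeeMM gametes: NAeM×8, NaeM×8
NnAaEeMm gametes: NAEM×1, NAEm×1, NAeM×1, NAem×1, NaEM×1, NaEm×1, NaeM×1, Naem×1, nAEM×1, nAEm×1, nAeM×1, nAem×1, naEM×1, naEm×1, naeM×1, naem×1
NNAaeeMM×NnAaEeMm grid (16·16=256): NNAAEeMM=8 NNAAEeMm=8 NNAAeeMM=8 NNAAeeMm=8 NNAaEeMM=16 NNAaEeMm=16 NNAaeeMM=16 NNAaeeMm=16 NNaaEeMM=8 NNaaEeMm=8 NNaaeeMM=8 NNaaeeMm=8 NnAAEeMM=8 NnAAEeMm=8 NnAAeeMM=8 NnAAeeMm=8 NnAaEeMM=16 NnAaEeMm=16 NnAaeeMM=16 NnAaeeMm=16 NnaaEeMM=8 NnaaEeMm=8 NnaaeeMM=8 NnaaeeMm=8
NNaaeeMm hits 8/256; gcd=8; 8÷8/256÷8 = 1/32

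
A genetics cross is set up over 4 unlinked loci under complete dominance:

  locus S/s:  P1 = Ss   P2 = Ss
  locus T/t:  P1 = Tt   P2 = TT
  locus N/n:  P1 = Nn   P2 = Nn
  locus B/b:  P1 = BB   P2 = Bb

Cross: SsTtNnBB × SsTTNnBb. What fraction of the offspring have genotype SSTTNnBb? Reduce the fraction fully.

SsTtNnBB gametes: STNB×2, STnB×2, StNB×2, StnB×2, sTNB×2, sTnB×2, stNB×2, stnB×2
SsTTNnBb gametes: STNB×2, STNb×2, STnB×2, STnb×2, sTNB×2, sTNb×2, sTnB×2, sTnb×2
SsTtNnBB×SsTTNnBb grid (16·16=256): SSTTNNBB=4 SSTTNNBb=4 SSTTNnBB=8 SSTTNnBb=8 SSTTnnBB=4 SSTTnnBb=4 SSTtNNBB=4 SSTtNNBb=4 SSTtNnBB=8 SSTtNnBb=8 SSTtnnBB=4 SSTtnnBb=4 SsTTNNBB=8 SsTTNNBb=8 SsTTNnBB=16 SsTTNnBb=16 SsTTnnBB=8 SsTTnnBb=8 SsTtNNBB=8 SsTtNNBb=8 SsTtNnBB=16 SsTtNnBb=16 SsTtnnBB=8 SsTtnnBb=8 ssTTNNBB=4 ssTTNNBb=4 ssTTNnBB=8 ssTTNnBb=8 ssTTnnBB=4 ssTTnnBb=4 ssTtNNBB=4 ssTtNNBb=4 ssTtNnBB=8 ssTtNnBb=8 ssTtnnBB=4 ssTtnnBb=4
SSTTNnBb hits 8/256; gcd=8; 8÷8/256÷8 = 1/32

P(SSTTNnBb) = 1/32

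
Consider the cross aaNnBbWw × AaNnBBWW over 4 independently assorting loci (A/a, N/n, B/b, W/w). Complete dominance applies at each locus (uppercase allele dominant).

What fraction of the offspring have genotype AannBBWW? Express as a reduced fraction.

P(AannBBWW) = 1/32

aaNnBbWw gametes: aNBW×2, aNBw×2, aNbW×2, aNbw×2, anBW×2, anBw×2, anbW×2, anbw×2
AaNnBBWW gametes: ANBW×4, AnBW×4, aNBW×4, anBW×4
aaNnBbWw×AaNnBBWW grid (16·16=256): AaNNBBWW=8 AaNNBBWw=8 AaNNBbWW=8 AaNNBbWw=8 AaNnBBWW=16 AaNnBBWw=16 AaNnBbWW=16 AaNnBbWw=16 AannBBWW=8 AannBBWw=8 AannBbWW=8 AannBbWw=8 aaNNBBWW=8 aaNNBBWw=8 aaNNBbWW=8 aaNNBbWw=8 aaNnBBWW=16 aaNnBBWw=16 aaNnBbWW=16 aaNnBbWw=16 aannBBWW=8 aannBBWw=8 aannBbWW=8 aannBbWw=8
AannBBWW hits 8/256; gcd=8; 8÷8/256÷8 = 1/32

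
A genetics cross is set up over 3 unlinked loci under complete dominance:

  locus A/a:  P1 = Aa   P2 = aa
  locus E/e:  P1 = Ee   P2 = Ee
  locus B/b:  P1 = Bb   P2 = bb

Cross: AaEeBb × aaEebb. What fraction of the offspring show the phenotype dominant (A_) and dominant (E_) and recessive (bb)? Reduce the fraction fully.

AaEeBb gametes: AEB×1, AEb×1, AeB×1, Aeb×1, aEB×1, aEb×1, aeB×1, aeb×1
aaEebb gametes: aEb×4, aeb×4
AaEeBb×aaEebb grid (8·8=64): AaEEBb=4 AaEEbb=4 AaEeBb=8 AaEebb=8 AaeeBb=4 Aaeebb=4 aaEEBb=4 aaEEbb=4 aaEeBb=8 aaEebb=8 aaeeBb=4 aaeebb=4
A_ E_ bb hits 12/64; gcd=4; 12÷4/64÷4 = 3/16

P(A_ E_ bb) = 3/16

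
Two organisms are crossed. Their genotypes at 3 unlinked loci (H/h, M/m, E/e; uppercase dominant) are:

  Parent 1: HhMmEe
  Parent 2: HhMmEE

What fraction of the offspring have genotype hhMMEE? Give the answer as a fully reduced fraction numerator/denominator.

HhMmEe gametes: HME×1, HMe×1, HmE×1, Hme×1, hME×1, hMe×1, hmE×1, hme×1
HhMmEE gametes: HME×2, HmE×2, hME×2, hmE×2
HhMmEe×HhMmEE grid (8·8=64): HHMMEE=2 HHMMEe=2 HHMmEE=4 HHMmEe=4 HHmmEE=2 HHmmEe=2 HhMMEE=4 HhMMEe=4 HhMmEE=8 HhMmEe=8 HhmmEE=4 HhmmEe=4 hhMMEE=2 hhMMEe=2 hhMmEE=4 hhMmEe=4 hhmmEE=2 hhmmEe=2
hhMMEE hits 2/64; gcd=2; 2÷2/64÷2 = 1/32

P(hhMMEE) = 1/32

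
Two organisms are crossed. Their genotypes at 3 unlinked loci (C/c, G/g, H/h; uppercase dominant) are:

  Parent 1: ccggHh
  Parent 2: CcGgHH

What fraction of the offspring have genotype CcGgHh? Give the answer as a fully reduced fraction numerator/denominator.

ccggHh gametes: cgH×4, cgh×4
CcGgHH gametes: CGH×2, CgH×2, cGH×2, cgH×2
ccggHh×CcGgHH grid (8·8=64): CcGgHH=8 CcGgHh=8 CcggHH=8 CcggHh=8 ccGgHH=8 ccGgHh=8 ccggHH=8 ccggHh=8
CcGgHh hits 8/64; gcd=8; 8÷8/64÷8 = 1/8

P(CcGgHh) = 1/8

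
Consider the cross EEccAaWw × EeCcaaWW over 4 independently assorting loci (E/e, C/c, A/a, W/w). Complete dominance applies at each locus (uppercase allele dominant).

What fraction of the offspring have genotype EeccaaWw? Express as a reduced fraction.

P(EeccaaWw) = 1/16

EEccAaWw gametes: EcAW×4, EcAw×4, EcaW×4, Ecaw×4
EeCcaaWW gametes: ECaW×4, EcaW×4, eCaW×4, ecaW×4
EEccAaWw×EeCcaaWW grid (16·16=256): EECcAaWW=16 EECcAaWw=16 EECcaaWW=16 EECcaaWw=16 EEccAaWW=16 EEccAaWw=16 EEccaaWW=16 EEccaaWw=16 EeCcAaWW=16 EeCcAaWw=16 EeCcaaWW=16 EeCcaaWw=16 EeccAaWW=16 EeccAaWw=16 EeccaaWW=16 EeccaaWw=16
EeccaaWw hits 16/256; gcd=16; 16÷16/256÷16 = 1/16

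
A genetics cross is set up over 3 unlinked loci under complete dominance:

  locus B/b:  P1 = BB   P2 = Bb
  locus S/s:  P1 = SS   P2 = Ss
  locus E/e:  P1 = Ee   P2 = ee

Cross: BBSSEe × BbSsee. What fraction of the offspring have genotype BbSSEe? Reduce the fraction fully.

BBSSEe gametes: BSE×4, BSe×4
BbSsee gametes: BSe×2, Bse×2, bSe×2, bse×2
BBSSEe×BbSsee grid (8·8=64): BBSSEe=8 BBSSee=8 BBSsEe=8 BBSsee=8 BbSSEe=8 BbSSee=8 BbSsEe=8 BbSsee=8
BbSSEe hits 8/64; gcd=8; 8÷8/64÷8 = 1/8

P(BbSSEe) = 1/8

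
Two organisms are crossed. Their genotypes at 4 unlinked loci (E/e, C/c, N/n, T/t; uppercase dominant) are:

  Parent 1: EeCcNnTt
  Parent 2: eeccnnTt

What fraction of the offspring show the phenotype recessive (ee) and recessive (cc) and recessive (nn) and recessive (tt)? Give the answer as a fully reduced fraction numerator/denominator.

EeCcNnTt gametes: ECNT×1, ECNt×1, ECnT×1, ECnt×1, EcNT×1, EcNt×1, EcnT×1, Ecnt×1, eCNT×1, eCNt×1, eCnT×1, eCnt×1, ecNT×1, ecNt×1, ecnT×1, ecnt×1
eeccnnTt gametes: ecnT×8, ecnt×8
EeCcNnTt×eeccnnTt grid (16·16=256): EeCcNnTT=8 EeCcNnTt=16 EeCcNntt=8 EeCcnnTT=8 EeCcnnTt=16 EeCcnntt=8 EeccNnTT=8 EeccNnTt=16 EeccNntt=8 EeccnnTT=8 EeccnnTt=16 Eeccnntt=8 eeCcNnTT=8 eeCcNnTt=16 eeCcNntt=8 eeCcnnTT=8 eeCcnnTt=16 eeCcnntt=8 eeccNnTT=8 eeccNnTt=16 eeccNntt=8 eeccnnTT=8 eeccnnTt=16 eeccnntt=8
ee cc nn tt hits 8/256; gcd=8; 8÷8/256÷8 = 1/32

P(ee cc nn tt) = 1/32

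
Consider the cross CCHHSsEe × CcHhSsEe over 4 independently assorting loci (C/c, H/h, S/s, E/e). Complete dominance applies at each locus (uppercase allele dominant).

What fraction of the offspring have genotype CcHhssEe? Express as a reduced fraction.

P(CcHhssEe) = 1/32

CCHHSsEe gametes: CHSE×4, CHSe×4, CHsE×4, CHse×4
CcHhSsEe gametes: CHSE×1, CHSe×1, CHsE×1, CHse×1, ChSE×1, ChSe×1, ChsE×1, Chse×1, cHSE×1, cHSe×1, cHsE×1, cHse×1, chSE×1, chSe×1, chsE×1, chse×1
CCHHSsEe×CcHhSsEe grid (16·16=256): CCHHSSEE=4 CCHHSSEe=8 CCHHSSee=4 CCHHSsEE=8 CCHHSsEe=16 CCHHSsee=8 CCHHssEE=4 CCHHssEe=8 CCHHssee=4 CCHhSSEE=4 CCHhSSEe=8 CCHhSSee=4 CCHhSsEE=8 CCHhSsEe=16 CCHhSsee=8 CCHhssEE=4 CCHhssEe=8 CCHhssee=4 CcHHSSEE=4 CcHHSSEe=8 CcHHSSee=4 CcHHSsEE=8 CcHHSsEe=16 CcHHSsee=8 CcHHssEE=4 CcHHssEe=8 CcHHssee=4 CcHhSSEE=4 CcHhSSEe=8 CcHhSSee=4 CcHhSsEE=8 CcHhSsEe=16 CcHhSsee=8 CcHhssEE=4 CcHhssEe=8 CcHhssee=4
CcHhssEe hits 8/256; gcd=8; 8÷8/256÷8 = 1/32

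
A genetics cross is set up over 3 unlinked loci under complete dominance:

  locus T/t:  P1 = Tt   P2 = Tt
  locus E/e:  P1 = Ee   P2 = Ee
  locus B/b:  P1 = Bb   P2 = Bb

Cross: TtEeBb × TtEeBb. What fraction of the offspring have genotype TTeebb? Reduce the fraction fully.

P(TTeebb) = 1/64

TtEeBb gametes: TEB×1, TEb×1, TeB×1, Teb×1, tEB×1, tEb×1, teB×1, teb×1
TtEeBb gametes: TEB×1, TEb×1, TeB×1, Teb×1, tEB×1, tEb×1, teB×1, teb×1
TtEeBb×TtEeBb grid (8·8=64): TTEEBB=1 TTEEBb=2 TTEEbb=1 TTEeBB=2 TTEeBb=4 TTEebb=2 TTeeBB=1 TTeeBb=2 TTeebb=1 TtEEBB=2 TtEEBb=4 TtEEbb=2 TtEeBB=4 TtEeBb=8 TtEebb=4 TteeBB=2 TteeBb=4 Tteebb=2 ttEEBB=1 ttEEBb=2 ttEEbb=1 ttEeBB=2 ttEeBb=4 ttEebb=2 tteeBB=1 tteeBb=2 tteebb=1
TTeebb hits 1/64; gcd=1; 1÷1/64÷1 = 1/64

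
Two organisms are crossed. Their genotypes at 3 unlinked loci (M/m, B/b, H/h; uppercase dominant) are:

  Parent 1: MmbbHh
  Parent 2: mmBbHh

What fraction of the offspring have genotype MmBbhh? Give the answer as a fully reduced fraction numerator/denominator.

MmbbHh gametes: MbH×2, Mbh×2, mbH×2, mbh×2
mmBbHh gametes: mBH×2, mBh×2, mbH×2, mbh×2
MmbbHh×mmBbHh grid (8·8=64): MmBbHH=4 MmBbHh=8 MmBbhh=4 MmbbHH=4 MmbbHh=8 Mmbbhh=4 mmBbHH=4 mmBbHh=8 mmBbhh=4 mmbbHH=4 mmbbHh=8 mmbbhh=4
MmBbhh hits 4/64; gcd=4; 4÷4/64÷4 = 1/16

P(MmBbhh) = 1/16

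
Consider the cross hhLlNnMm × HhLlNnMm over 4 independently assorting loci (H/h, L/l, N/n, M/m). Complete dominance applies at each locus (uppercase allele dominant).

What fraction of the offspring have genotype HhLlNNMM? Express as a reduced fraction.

P(HhLlNNMM) = 1/64

hhLlNnMm gametes: hLNM×2, hLNm×2, hLnM×2, hLnm×2, hlNM×2, hlNm×2, hlnM×2, hlnm×2
HhLlNnMm gametes: HLNM×1, HLNm×1, HLnM×1, HLnm×1, HlNM×1, HlNm×1, HlnM×1, Hlnm×1, hLNM×1, hLNm×1, hLnM×1, hLnm×1, hlNM×1, hlNm×1, hlnM×1, hlnm×1
hhLlNnMm×HhLlNnMm grid (16·16=256): HhLLNNMM=2 HhLLNNMm=4 HhLLNNmm=2 HhLLNnMM=4 HhLLNnMm=8 HhLLNnmm=4 HhLLnnMM=2 HhLLnnMm=4 HhLLnnmm=2 HhLlNNMM=4 HhLlNNMm=8 HhLlNNmm=4 HhLlNnMM=8 HhLlNnMm=16 HhLlNnmm=8 HhLlnnMM=4 HhLlnnMm=8 HhLlnnmm=4 HhllNNMM=2 HhllNNMm=4 HhllNNmm=2 HhllNnMM=4 HhllNnMm=8 HhllNnmm=4 HhllnnMM=2 HhllnnMm=4 Hhllnnmm=2 hhLLNNMM=2 hhLLNNMm=4 hhLLNNmm=2 hhLLNnMM=4 hhLLNnMm=8 hhLLNnmm=4 hhLLnnMM=2 hhLLnnMm=4 hhLLnnmm=2 hhLlNNMM=4 hhLlNNMm=8 hhLlNNmm=4 hhLlNnMM=8 hhLlNnMm=16 hhLlNnmm=8 hhLlnnMM=4 hhLlnnMm=8 hhLlnnmm=4 hhllNNMM=2 hhllNNMm=4 hhllNNmm=2 hhllNnMM=4 hhllNnMm=8 hhllNnmm=4 hhllnnMM=2 hhllnnMm=4 hhllnnmm=2
HhLlNNMM hits 4/256; gcd=4; 4÷4/256÷4 = 1/64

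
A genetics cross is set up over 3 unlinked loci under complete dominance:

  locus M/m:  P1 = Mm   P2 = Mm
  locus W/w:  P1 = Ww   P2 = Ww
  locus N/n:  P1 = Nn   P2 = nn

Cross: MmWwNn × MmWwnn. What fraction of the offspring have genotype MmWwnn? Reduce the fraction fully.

P(MmWwnn) = 1/8

MmWwNn gametes: MWN×1, MWn×1, MwN×1, Mwn×1, mWN×1, mWn×1, mwN×1, mwn×1
MmWwnn gametes: MWn×2, Mwn×2, mWn×2, mwn×2
MmWwNn×MmWwnn grid (8·8=64): MMWWNn=2 MMWWnn=2 MMWwNn=4 MMWwnn=4 MMwwNn=2 MMwwnn=2 MmWWNn=4 MmWWnn=4 MmWwNn=8 MmWwnn=8 MmwwNn=4 Mmwwnn=4 mmWWNn=2 mmWWnn=2 mmWwNn=4 mmWwnn=4 mmwwNn=2 mmwwnn=2
MmWwnn hits 8/64; gcd=8; 8÷8/64÷8 = 1/8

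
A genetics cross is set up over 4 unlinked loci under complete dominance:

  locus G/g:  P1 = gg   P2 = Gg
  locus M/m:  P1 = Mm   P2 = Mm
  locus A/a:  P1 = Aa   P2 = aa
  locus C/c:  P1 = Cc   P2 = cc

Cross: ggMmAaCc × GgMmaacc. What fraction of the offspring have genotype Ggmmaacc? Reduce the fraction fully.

ggMmAaCc gametes: gMAC×2, gMAc×2, gMaC×2, gMac×2, gmAC×2, gmAc×2, gmaC×2, gmac×2
GgMmaacc gametes: GMac×4, Gmac×4, gMac×4, gmac×4
ggMmAaCc×GgMmaacc grid (16·16=256): GgMMAaCc=8 GgMMAacc=8 GgMMaaCc=8 GgMMaacc=8 GgMmAaCc=16 GgMmAacc=16 GgMmaaCc=16 GgMmaacc=16 GgmmAaCc=8 GgmmAacc=8 GgmmaaCc=8 Ggmmaacc=8 ggMMAaCc=8 ggMMAacc=8 ggMMaaCc=8 ggMMaacc=8 ggMmAaCc=16 ggMmAacc=16 ggMmaaCc=16 ggMmaacc=16 ggmmAaCc=8 ggmmAacc=8 ggmmaaCc=8 ggmmaacc=8
Ggmmaacc hits 8/256; gcd=8; 8÷8/256÷8 = 1/32

P(Ggmmaacc) = 1/32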